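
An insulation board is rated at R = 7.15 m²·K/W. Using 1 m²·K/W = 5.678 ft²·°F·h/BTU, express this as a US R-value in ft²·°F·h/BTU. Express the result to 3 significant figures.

40.6 ft²·°F·h/BTU

R_US = 7.15 × 5.678 = 40.6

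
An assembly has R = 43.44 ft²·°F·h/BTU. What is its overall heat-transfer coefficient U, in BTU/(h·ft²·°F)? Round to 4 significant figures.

U = 1/R = 1/43.44 = 0.02302

0.02302 BTU/(h·ft²·°F)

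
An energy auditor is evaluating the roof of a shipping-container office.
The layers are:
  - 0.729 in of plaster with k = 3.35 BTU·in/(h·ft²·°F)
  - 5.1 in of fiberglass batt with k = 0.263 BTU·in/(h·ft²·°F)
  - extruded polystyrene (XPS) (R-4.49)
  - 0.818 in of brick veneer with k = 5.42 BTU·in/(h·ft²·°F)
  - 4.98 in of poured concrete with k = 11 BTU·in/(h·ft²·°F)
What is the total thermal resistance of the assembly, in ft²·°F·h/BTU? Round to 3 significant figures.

0.729/3.35 = 0.2176
5.1/0.263 = 19.39
0.818/5.42 = 0.1509
4.98/11 = 0.4527
R_total = 0.2176 + 19.39 + 4.49 + 0.1509 + 0.4527 = 24.7 ft²·°F·h/BTU

24.7 ft²·°F·h/BTU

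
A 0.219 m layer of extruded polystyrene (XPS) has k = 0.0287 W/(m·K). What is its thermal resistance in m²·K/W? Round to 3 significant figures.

R = L/k = 0.219/0.0287 = 7.631 m²·K/W

7.63 m²·K/W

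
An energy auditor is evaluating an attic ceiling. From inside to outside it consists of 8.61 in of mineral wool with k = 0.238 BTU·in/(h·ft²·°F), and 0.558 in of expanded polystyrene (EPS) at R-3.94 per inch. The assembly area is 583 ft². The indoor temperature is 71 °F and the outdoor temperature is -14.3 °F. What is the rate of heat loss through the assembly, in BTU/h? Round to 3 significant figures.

8.61/0.238 = 36.18
0.558 × 3.94 = 2.199
R_total = 36.18 + 2.199 = 38.37 ft²·°F·h/BTU
Q = A·ΔT/R = 583 × (71 − (-14.3)) / 38.37 = 1296 BTU/h

1300 BTU/h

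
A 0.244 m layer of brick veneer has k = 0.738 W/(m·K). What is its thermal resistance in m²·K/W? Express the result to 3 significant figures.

R = L/k = 0.244/0.738 = 0.3306 m²·K/W

0.331 m²·K/W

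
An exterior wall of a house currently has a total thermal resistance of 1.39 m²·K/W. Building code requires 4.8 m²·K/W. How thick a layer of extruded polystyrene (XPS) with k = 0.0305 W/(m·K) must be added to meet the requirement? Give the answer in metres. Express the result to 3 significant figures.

0.104 m

ΔR = 4.8 − 1.39 = 3.41 m²·K/W
L = ΔR × k = 3.41 × 0.0305 = 0.104 m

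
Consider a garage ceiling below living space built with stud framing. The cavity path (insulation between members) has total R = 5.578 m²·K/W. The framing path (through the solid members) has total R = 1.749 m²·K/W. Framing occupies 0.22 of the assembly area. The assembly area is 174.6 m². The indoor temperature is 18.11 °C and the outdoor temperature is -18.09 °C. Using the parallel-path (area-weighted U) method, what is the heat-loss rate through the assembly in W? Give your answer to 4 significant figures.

1679 W

U_eff = 0.78/5.578 + 0.22/1.749 = 0.13984 + 0.12579 = 0.26562
R_eff = 1/U_eff = 3.7648 m²·K/W
Q = 174.6 × (18.11 − (-18.09)) / 3.7648 = 1678.9 W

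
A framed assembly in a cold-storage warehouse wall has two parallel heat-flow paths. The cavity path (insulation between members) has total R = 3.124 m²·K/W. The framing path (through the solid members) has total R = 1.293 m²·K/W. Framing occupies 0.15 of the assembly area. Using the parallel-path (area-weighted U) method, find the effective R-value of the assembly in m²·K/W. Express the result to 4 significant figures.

U_eff = 0.85/3.124 + 0.15/1.293 = 0.27209 + 0.11601 = 0.3881
R_eff = 1/U_eff = 2.5767 m²·K/W

2.577 m²·K/W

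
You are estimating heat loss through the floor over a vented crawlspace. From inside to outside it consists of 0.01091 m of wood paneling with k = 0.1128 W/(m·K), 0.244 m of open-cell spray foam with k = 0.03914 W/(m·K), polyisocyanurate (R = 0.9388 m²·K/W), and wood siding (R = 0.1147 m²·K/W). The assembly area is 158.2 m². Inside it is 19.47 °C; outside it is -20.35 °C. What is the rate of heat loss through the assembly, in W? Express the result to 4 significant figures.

0.01091/0.1128 = 0.09672
0.244/0.03914 = 6.234
R_total = 0.09672 + 6.234 + 0.9388 + 0.1147 = 7.3843 m²·K/W
Q = A·ΔT/R = 158.2 × (19.47 − (-20.35)) / 7.3843 = 853.1 W

853.1 W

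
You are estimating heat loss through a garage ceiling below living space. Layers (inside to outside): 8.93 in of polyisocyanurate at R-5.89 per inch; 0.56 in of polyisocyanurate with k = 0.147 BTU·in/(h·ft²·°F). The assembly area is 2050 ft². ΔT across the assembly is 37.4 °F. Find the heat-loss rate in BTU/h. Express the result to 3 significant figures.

1360 BTU/h

8.93 × 5.89 = 52.6
0.56/0.147 = 3.81
R_total = 52.6 + 3.81 = 56.41 ft²·°F·h/BTU
Q = A·ΔT/R = 2050 × 37.4 / 56.41 = 1359 BTU/h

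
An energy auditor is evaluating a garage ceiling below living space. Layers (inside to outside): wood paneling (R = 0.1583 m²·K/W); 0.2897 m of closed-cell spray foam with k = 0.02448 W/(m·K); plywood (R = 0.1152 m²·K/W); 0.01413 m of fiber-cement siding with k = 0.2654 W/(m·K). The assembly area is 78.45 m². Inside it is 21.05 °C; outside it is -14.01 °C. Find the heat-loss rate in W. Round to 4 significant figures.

226.2 W

0.2897/0.02448 = 11.834
0.01413/0.2654 = 0.05324
R_total = 0.1583 + 11.834 + 0.1152 + 0.05324 = 12.161 m²·K/W
Q = A·ΔT/R = 78.45 × (21.05 − (-14.01)) / 12.161 = 226.17 W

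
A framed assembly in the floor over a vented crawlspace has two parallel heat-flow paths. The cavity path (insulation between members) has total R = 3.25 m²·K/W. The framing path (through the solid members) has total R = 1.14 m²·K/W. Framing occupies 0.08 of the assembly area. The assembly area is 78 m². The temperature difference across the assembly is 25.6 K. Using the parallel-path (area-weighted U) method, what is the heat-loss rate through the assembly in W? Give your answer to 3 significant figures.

705 W

U_eff = 0.92/3.25 + 0.08/1.14 = 0.2831 + 0.07018 = 0.3533
R_eff = 1/U_eff = 2.831 m²·K/W
Q = 78 × 25.6 / 2.831 = 705.4 W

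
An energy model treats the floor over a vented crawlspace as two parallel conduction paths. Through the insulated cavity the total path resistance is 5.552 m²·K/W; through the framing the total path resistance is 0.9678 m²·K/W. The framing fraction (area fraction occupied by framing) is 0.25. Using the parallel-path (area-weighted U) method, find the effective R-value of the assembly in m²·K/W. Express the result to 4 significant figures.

2.542 m²·K/W

U_eff = 0.75/5.552 + 0.25/0.9678 = 0.13509 + 0.25832 = 0.3934
R_eff = 1/U_eff = 2.5419 m²·K/W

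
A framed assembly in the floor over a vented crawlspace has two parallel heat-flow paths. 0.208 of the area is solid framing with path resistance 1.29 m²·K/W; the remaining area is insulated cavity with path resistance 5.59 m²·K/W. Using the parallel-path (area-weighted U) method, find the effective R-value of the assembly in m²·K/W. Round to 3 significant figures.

U_eff = 0.792/5.59 + 0.208/1.29 = 0.1417 + 0.1612 = 0.3029
R_eff = 1/U_eff = 3.301 m²·K/W

3.30 m²·K/W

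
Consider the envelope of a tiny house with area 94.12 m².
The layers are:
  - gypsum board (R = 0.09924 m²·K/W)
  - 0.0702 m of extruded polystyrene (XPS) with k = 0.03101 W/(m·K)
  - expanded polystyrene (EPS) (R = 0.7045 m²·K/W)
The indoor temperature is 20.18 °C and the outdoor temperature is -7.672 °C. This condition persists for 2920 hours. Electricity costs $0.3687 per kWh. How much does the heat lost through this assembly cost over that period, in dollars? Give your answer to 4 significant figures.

0.0702/0.03101 = 2.2638
R_total = 0.09924 + 2.2638 + 0.7045 = 3.0675 m²·K/W
Q = 94.12 × (20.18 − (-7.672)) / 3.0675 = 854.57 W
E = 854.57 W × 2920 h / 1000 = 2495.4 kWh
Cost = 2495.4 × 0.3687 = $920.04

920.0 dollars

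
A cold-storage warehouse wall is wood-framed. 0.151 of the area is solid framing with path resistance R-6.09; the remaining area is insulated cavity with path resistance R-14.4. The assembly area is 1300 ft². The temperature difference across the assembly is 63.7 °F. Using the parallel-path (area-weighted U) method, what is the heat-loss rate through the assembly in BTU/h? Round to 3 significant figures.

6940 BTU/h

U_eff = 0.849/14.4 + 0.151/6.09 = 0.05896 + 0.02479 = 0.08375
R_eff = 1/U_eff = 11.94 ft²·°F·h/BTU
Q = 1300 × 63.7 / 11.94 = 6936 BTU/h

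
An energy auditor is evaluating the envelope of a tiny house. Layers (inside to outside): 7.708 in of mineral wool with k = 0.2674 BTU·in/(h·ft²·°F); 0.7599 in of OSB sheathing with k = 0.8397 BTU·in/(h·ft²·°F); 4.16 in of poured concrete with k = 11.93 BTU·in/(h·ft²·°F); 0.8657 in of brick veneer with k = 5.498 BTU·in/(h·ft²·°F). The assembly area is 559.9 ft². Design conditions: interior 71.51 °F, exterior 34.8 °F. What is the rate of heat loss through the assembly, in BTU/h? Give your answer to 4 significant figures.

679.8 BTU/h

7.708/0.2674 = 28.826
0.7599/0.8397 = 0.90497
4.16/11.93 = 0.3487
0.8657/5.498 = 0.15746
R_total = 28.826 + 0.90497 + 0.3487 + 0.15746 = 30.237 ft²·°F·h/BTU
Q = A·ΔT/R = 559.9 × (71.51 − 34.8) / 30.237 = 679.76 BTU/h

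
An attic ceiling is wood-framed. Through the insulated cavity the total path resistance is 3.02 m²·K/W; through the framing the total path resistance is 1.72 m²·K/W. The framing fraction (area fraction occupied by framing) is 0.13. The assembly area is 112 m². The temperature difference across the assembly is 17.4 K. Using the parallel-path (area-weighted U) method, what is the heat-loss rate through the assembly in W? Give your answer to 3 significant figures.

709 W

U_eff = 0.87/3.02 + 0.13/1.72 = 0.2881 + 0.07558 = 0.3637
R_eff = 1/U_eff = 2.75 m²·K/W
Q = 112 × 17.4 / 2.75 = 708.7 W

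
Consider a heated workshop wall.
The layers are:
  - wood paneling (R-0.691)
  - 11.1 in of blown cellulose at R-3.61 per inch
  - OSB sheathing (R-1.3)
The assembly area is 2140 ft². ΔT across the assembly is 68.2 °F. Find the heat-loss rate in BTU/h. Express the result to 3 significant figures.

3470 BTU/h

11.1 × 3.61 = 40.07
R_total = 0.691 + 40.07 + 1.3 = 42.06 ft²·°F·h/BTU
Q = A·ΔT/R = 2140 × 68.2 / 42.06 = 3470 BTU/h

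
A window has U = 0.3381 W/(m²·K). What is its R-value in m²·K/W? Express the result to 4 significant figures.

R = 1/U = 1/0.3381 = 2.9577

2.958 m²·K/W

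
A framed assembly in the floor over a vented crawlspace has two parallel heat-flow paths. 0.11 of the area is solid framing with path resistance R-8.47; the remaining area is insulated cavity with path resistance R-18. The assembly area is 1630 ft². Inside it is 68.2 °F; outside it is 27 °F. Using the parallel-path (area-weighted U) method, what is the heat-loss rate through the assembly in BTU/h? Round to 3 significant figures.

U_eff = 0.89/18 + 0.11/8.47 = 0.04944 + 0.01299 = 0.06243
R_eff = 1/U_eff = 16.02 ft²·°F·h/BTU
Q = 1630 × (68.2 − 27) / 16.02 = 4193 BTU/h

4190 BTU/h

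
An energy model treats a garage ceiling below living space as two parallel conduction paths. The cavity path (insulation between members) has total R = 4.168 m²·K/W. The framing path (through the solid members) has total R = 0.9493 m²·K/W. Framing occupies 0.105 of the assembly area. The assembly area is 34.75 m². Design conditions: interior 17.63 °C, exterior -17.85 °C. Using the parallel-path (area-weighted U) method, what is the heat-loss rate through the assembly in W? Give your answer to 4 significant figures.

U_eff = 0.895/4.168 + 0.105/0.9493 = 0.21473 + 0.11061 = 0.32534
R_eff = 1/U_eff = 3.0737 m²·K/W
Q = 34.75 × (17.63 − (-17.85)) / 3.0737 = 401.12 W

401.1 W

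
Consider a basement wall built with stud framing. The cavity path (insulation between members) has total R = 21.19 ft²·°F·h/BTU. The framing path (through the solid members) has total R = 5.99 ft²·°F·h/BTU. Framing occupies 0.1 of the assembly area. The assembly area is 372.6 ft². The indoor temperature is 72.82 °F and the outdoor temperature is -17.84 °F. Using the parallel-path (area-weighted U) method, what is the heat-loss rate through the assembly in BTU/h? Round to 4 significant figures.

1999 BTU/h

U_eff = 0.9/21.19 + 0.1/5.99 = 0.042473 + 0.016694 = 0.059167
R_eff = 1/U_eff = 16.901 ft²·°F·h/BTU
Q = 372.6 × (72.82 − (-17.84)) / 16.901 = 1998.7 BTU/h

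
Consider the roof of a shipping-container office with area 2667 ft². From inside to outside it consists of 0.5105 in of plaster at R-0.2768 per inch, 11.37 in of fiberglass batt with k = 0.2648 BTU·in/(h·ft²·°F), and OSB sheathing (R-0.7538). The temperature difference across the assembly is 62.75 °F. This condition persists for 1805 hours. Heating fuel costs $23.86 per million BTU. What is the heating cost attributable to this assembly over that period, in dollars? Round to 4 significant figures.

0.5105 × 0.2768 = 0.14131
11.37/0.2648 = 42.938
R_total = 0.14131 + 42.938 + 0.7538 = 43.833 ft²·°F·h/BTU
Q = 2667 × 62.75 / 43.833 = 3818 BTU/h
E = 3818 × 1805 = 6891500 BTU
Cost = 6891500/10⁶ × 23.86 = $164.43

164.4 dollars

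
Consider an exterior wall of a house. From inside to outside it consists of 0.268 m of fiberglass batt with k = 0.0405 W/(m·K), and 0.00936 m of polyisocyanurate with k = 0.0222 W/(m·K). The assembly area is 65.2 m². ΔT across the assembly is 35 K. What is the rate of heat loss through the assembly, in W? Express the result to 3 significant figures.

0.268/0.0405 = 6.617
0.00936/0.0222 = 0.4216
R_total = 6.617 + 0.4216 = 7.039 m²·K/W
Q = A·ΔT/R = 65.2 × 35 / 7.039 = 324.2 W

324 W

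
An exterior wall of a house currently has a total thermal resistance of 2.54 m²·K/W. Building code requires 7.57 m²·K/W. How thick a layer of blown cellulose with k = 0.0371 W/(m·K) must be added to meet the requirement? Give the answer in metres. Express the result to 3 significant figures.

ΔR = 7.57 − 2.54 = 5.03 m²·K/W
L = ΔR × k = 5.03 × 0.0371 = 0.1866 m

0.187 m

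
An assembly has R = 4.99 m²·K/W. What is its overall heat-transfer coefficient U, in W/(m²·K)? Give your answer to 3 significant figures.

0.200 W/(m²·K)

U = 1/R = 1/4.99 = 0.2004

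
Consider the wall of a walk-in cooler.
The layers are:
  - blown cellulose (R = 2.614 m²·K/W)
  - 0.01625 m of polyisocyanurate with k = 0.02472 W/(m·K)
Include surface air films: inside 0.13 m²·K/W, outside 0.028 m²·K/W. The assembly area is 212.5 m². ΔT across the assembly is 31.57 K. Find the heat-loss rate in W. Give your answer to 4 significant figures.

1956 W

0.01625/0.02472 = 0.65736
R_total = 0.13 + 2.614 + 0.65736 + 0.028 = 3.4294 m²·K/W
Q = A·ΔT/R = 212.5 × 31.57 / 3.4294 = 1956.2 W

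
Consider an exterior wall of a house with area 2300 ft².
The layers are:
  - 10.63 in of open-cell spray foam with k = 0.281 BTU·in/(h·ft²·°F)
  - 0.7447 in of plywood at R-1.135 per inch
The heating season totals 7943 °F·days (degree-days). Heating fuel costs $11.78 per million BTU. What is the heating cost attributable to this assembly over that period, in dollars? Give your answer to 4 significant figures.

133.6 dollars

10.63/0.281 = 37.829
0.7447 × 1.135 = 0.84523
R_total = 37.829 + 0.84523 = 38.674 ft²·°F·h/BTU
E = A × HDD × 24 / R = 2300 × 7943 × 24 / 38.674 = 11337000 BTU
Cost = 11337000/10⁶ × 11.78 = $133.55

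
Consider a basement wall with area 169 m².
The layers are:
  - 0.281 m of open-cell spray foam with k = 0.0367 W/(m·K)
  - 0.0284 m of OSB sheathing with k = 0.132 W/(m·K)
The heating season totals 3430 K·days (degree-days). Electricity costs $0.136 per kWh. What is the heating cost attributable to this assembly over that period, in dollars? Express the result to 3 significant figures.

240 dollars

0.281/0.0367 = 7.657
0.0284/0.132 = 0.2152
R_total = 7.657 + 0.2152 = 7.872 m²·K/W
E = A × HDD × 24 / R / 1000 = 169 × 3430 × 24 / 7.872 / 1000 = 1767 kWh
Cost = 1767 × 0.136 = $240.4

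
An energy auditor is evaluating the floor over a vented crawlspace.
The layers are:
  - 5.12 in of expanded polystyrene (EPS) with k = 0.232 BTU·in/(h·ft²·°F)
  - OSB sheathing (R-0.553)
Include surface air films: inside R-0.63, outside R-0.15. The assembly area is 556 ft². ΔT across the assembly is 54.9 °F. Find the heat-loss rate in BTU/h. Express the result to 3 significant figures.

1300 BTU/h

5.12/0.232 = 22.07
R_total = 0.63 + 22.07 + 0.553 + 0.15 = 23.4 ft²·°F·h/BTU
Q = A·ΔT/R = 556 × 54.9 / 23.4 = 1304 BTU/h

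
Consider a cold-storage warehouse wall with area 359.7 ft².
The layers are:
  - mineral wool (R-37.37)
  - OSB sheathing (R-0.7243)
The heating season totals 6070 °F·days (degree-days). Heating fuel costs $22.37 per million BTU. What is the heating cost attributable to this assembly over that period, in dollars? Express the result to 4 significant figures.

R_total = 37.37 + 0.7243 = 38.094 ft²·°F·h/BTU
E = A × HDD × 24 / R = 359.7 × 6070 × 24 / 38.094 = 1375600 BTU
Cost = 1375600/10⁶ × 22.37 = $30.771

30.77 dollars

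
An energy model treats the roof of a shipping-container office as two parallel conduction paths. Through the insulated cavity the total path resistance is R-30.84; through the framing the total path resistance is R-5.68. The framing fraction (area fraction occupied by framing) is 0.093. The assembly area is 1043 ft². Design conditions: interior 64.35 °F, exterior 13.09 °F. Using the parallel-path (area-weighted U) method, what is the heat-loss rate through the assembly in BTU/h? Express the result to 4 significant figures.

U_eff = 0.907/30.84 + 0.093/5.68 = 0.02941 + 0.016373 = 0.045783
R_eff = 1/U_eff = 21.842 ft²·°F·h/BTU
Q = 1043 × (64.35 − 13.09) / 21.842 = 2447.8 BTU/h

2448 BTU/h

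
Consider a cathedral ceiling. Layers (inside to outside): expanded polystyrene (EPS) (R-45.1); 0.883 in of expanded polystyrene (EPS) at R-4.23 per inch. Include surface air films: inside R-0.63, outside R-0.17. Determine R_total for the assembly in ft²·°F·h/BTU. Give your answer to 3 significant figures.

0.883 × 4.23 = 3.735
R_total = 0.63 + 45.1 + 3.735 + 0.17 = 49.64 ft²·°F·h/BTU

49.6 ft²·°F·h/BTU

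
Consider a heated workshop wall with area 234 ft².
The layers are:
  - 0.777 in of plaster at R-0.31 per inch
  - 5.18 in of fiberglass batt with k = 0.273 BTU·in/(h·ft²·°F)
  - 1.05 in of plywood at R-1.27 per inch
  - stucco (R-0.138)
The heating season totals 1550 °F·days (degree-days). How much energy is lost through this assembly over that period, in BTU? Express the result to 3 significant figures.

0.777 × 0.31 = 0.2409
5.18/0.273 = 18.97
1.05 × 1.27 = 1.334
R_total = 0.2409 + 18.97 + 1.334 + 0.138 = 20.69 ft²·°F·h/BTU
E = A × HDD × 24 / R = 234 × 1550 × 24 / 20.69 = 420800 BTU

421000 BTU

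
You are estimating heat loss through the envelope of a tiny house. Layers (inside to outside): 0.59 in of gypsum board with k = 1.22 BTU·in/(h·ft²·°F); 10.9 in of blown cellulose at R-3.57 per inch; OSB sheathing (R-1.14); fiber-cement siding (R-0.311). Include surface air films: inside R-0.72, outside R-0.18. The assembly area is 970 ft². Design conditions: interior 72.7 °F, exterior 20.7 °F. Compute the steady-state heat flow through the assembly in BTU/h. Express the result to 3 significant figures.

1210 BTU/h

0.59/1.22 = 0.4836
10.9 × 3.57 = 38.91
R_total = 0.72 + 0.4836 + 38.91 + 1.14 + 0.311 + 0.18 = 41.75 ft²·°F·h/BTU
Q = A·ΔT/R = 970 × (72.7 − 20.7) / 41.75 = 1208 BTU/h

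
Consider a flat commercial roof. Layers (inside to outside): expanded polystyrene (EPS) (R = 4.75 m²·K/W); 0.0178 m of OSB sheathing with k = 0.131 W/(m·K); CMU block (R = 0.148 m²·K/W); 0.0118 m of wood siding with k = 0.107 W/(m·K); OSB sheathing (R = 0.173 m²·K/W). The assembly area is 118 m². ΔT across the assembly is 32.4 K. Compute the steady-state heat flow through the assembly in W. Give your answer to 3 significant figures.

719 W

0.0178/0.131 = 0.1359
0.0118/0.107 = 0.1103
R_total = 4.75 + 0.1359 + 0.148 + 0.1103 + 0.173 = 5.317 m²·K/W
Q = A·ΔT/R = 118 × 32.4 / 5.317 = 719 W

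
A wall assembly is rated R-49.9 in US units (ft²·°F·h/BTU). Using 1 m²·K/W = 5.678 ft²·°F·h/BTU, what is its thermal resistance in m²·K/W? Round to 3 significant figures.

R_SI = 49.9/5.678 = 8.788

8.79 m²·K/W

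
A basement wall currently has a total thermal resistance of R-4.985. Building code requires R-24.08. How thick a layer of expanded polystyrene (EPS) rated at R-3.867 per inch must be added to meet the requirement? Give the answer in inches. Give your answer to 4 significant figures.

ΔR = 24.08 − 4.985 = 19.095 ft²·°F·h/BTU
L = ΔR / (R/in) = 19.095/3.867 = 4.9379 in

4.938 in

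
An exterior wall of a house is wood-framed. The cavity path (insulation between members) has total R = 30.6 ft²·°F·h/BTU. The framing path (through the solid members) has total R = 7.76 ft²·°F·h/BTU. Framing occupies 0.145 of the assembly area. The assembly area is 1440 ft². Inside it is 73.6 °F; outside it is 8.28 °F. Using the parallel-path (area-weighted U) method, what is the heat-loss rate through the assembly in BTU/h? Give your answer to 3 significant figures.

U_eff = 0.855/30.6 + 0.145/7.76 = 0.02794 + 0.01869 = 0.04663
R_eff = 1/U_eff = 21.45 ft²·°F·h/BTU
Q = 1440 × (73.6 − 8.28) / 21.45 = 4386 BTU/h

4390 BTU/h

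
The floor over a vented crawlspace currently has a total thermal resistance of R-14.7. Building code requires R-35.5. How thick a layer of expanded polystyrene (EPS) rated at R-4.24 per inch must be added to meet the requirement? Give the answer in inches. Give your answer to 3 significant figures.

4.91 in

ΔR = 35.5 − 14.7 = 20.8 ft²·°F·h/BTU
L = ΔR / (R/in) = 20.8/4.24 = 4.906 in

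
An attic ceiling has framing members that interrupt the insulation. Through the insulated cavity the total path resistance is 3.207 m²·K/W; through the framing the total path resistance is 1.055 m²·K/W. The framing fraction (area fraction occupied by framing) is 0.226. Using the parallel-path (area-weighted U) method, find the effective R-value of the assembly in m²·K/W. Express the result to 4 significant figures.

2.195 m²·K/W

U_eff = 0.774/3.207 + 0.226/1.055 = 0.24135 + 0.21422 = 0.45557
R_eff = 1/U_eff = 2.1951 m²·K/W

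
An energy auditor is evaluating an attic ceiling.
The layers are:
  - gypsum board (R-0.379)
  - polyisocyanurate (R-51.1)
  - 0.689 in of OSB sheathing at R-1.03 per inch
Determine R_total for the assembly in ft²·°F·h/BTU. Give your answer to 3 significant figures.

0.689 × 1.03 = 0.7097
R_total = 0.379 + 51.1 + 0.7097 = 52.19 ft²·°F·h/BTU

52.2 ft²·°F·h/BTU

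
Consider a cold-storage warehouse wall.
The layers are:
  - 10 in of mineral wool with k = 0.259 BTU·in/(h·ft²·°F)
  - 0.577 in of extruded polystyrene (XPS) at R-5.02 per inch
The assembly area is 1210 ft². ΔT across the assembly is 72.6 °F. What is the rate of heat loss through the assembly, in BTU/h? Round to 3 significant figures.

2120 BTU/h

10/0.259 = 38.61
0.577 × 5.02 = 2.897
R_total = 38.61 + 2.897 = 41.51 ft²·°F·h/BTU
Q = A·ΔT/R = 1210 × 72.6 / 41.51 = 2116 BTU/h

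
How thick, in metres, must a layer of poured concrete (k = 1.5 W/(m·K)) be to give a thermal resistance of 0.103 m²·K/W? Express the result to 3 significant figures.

L = R·k = 0.103 × 1.5 = 0.1545 m

0.154 m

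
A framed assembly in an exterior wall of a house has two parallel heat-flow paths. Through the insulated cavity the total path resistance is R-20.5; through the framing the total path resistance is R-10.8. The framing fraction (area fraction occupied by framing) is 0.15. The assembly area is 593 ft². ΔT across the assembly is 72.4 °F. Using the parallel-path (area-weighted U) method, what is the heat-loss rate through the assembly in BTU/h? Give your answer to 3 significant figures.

2380 BTU/h

U_eff = 0.85/20.5 + 0.15/10.8 = 0.04146 + 0.01389 = 0.05535
R_eff = 1/U_eff = 18.07 ft²·°F·h/BTU
Q = 593 × 72.4 / 18.07 = 2376 BTU/h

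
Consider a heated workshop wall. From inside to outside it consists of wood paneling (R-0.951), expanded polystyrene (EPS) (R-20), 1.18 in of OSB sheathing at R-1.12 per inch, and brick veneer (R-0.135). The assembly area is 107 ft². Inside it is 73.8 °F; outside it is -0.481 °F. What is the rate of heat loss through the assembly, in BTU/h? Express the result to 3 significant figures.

1.18 × 1.12 = 1.322
R_total = 0.951 + 20 + 1.322 + 0.135 = 22.41 ft²·°F·h/BTU
Q = A·ΔT/R = 107 × (73.8 − (-0.481)) / 22.41 = 354.7 BTU/h

355 BTU/h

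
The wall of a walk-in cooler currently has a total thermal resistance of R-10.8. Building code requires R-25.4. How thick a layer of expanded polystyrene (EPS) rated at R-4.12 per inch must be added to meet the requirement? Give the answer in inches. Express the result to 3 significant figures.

ΔR = 25.4 − 10.8 = 14.6 ft²·°F·h/BTU
L = ΔR / (R/in) = 14.6/4.12 = 3.544 in

3.54 in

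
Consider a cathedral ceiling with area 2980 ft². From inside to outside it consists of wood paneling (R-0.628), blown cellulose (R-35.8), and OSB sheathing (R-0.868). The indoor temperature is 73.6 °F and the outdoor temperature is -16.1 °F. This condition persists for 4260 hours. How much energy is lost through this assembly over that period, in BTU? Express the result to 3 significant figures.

30500000 BTU

R_total = 0.628 + 35.8 + 0.868 = 37.3 ft²·°F·h/BTU
Q = 2980 × (73.6 − (-16.1)) / 37.3 = 7167 BTU/h
E = 7167 × 4260 = 30530000 BTU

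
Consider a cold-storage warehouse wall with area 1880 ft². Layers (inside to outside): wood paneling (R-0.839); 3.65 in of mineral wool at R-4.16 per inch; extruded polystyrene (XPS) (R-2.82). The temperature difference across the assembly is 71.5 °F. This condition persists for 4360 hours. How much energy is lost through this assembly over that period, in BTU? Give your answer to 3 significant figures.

31100000 BTU

3.65 × 4.16 = 15.18
R_total = 0.839 + 15.18 + 2.82 = 18.84 ft²·°F·h/BTU
Q = 1880 × 71.5 / 18.84 = 7134 BTU/h
E = 7134 × 4360 = 31100000 BTU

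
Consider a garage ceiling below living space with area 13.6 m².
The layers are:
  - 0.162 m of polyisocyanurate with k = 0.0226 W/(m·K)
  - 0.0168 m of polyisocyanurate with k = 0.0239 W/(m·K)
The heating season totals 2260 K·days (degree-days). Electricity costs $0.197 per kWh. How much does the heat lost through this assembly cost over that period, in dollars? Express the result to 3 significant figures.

0.162/0.0226 = 7.168
0.0168/0.0239 = 0.7029
R_total = 7.168 + 0.7029 = 7.871 m²·K/W
E = A × HDD × 24 / R / 1000 = 13.6 × 2260 × 24 / 7.871 / 1000 = 93.72 kWh
Cost = 93.72 × 0.197 = $18.46

18.5 dollars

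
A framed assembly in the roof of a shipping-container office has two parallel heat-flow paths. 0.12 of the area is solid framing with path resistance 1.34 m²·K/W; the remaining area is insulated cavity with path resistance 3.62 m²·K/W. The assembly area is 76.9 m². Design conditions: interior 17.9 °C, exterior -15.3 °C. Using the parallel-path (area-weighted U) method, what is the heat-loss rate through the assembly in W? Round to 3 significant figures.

849 W

U_eff = 0.88/3.62 + 0.12/1.34 = 0.2431 + 0.08955 = 0.3326
R_eff = 1/U_eff = 3.006 m²·K/W
Q = 76.9 × (17.9 − (-15.3)) / 3.006 = 849.3 W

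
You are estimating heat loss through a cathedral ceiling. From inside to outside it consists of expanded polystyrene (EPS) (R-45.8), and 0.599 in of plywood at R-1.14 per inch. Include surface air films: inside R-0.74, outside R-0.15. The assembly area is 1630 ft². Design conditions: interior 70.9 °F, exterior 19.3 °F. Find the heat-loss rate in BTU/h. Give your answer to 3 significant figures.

1780 BTU/h

0.599 × 1.14 = 0.6829
R_total = 0.74 + 45.8 + 0.6829 + 0.15 = 47.37 ft²·°F·h/BTU
Q = A·ΔT/R = 1630 × (70.9 − 19.3) / 47.37 = 1775 BTU/h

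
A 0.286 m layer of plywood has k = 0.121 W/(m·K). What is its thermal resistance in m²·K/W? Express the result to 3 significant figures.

R = L/k = 0.286/0.121 = 2.364 m²·K/W

2.36 m²·K/W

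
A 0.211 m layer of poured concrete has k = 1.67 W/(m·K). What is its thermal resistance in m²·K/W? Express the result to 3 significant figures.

R = L/k = 0.211/1.67 = 0.1263 m²·K/W

0.126 m²·K/W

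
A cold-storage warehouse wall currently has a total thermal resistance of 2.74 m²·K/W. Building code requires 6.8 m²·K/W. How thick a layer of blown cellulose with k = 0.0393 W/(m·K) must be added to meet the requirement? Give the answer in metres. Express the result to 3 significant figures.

0.160 m

ΔR = 6.8 − 2.74 = 4.06 m²·K/W
L = ΔR × k = 4.06 × 0.0393 = 0.1596 m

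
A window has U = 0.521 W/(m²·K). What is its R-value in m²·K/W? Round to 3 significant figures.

R = 1/U = 1/0.521 = 1.919

1.92 m²·K/W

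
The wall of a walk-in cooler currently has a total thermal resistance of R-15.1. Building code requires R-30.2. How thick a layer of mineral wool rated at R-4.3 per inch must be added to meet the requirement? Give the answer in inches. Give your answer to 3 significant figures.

3.51 in

ΔR = 30.2 − 15.1 = 15.1 ft²·°F·h/BTU
L = ΔR / (R/in) = 15.1/4.3 = 3.512 in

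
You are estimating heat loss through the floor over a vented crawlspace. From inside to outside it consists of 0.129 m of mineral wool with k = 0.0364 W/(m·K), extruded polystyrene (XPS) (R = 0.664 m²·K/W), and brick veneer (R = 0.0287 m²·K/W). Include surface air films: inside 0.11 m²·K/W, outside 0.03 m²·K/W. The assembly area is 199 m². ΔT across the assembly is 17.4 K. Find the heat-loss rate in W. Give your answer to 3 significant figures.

791 W

0.129/0.0364 = 3.544
R_total = 0.11 + 3.544 + 0.664 + 0.0287 + 0.03 = 4.377 m²·K/W
Q = A·ΔT/R = 199 × 17.4 / 4.377 = 791.2 W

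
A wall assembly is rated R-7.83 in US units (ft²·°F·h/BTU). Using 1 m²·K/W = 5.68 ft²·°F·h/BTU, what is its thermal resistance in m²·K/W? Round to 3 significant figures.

R_SI = 7.83/5.68 = 1.379

1.38 m²·K/W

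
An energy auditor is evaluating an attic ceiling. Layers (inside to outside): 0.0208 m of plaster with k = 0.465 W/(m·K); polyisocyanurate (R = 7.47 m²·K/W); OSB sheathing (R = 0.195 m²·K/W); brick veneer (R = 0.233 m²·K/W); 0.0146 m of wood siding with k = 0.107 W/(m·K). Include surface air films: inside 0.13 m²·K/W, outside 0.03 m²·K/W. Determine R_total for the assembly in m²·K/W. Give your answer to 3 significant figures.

8.24 m²·K/W

0.0208/0.465 = 0.04473
0.0146/0.107 = 0.1364
R_total = 0.13 + 0.04473 + 7.47 + 0.195 + 0.233 + 0.1364 + 0.03 = 8.239 m²·K/W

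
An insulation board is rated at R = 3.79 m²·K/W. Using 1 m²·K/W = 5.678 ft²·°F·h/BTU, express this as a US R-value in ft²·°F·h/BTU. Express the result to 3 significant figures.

R_US = 3.79 × 5.678 = 21.52

21.5 ft²·°F·h/BTU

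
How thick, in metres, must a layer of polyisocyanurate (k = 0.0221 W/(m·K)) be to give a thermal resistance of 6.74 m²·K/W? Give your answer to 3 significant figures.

0.149 m

L = R·k = 6.74 × 0.0221 = 0.149 m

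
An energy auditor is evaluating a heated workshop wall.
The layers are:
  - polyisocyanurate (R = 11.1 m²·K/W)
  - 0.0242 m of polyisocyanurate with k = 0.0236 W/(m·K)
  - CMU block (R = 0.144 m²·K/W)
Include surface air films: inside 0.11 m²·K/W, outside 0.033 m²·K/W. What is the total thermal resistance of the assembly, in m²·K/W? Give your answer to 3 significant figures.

12.4 m²·K/W

0.0242/0.0236 = 1.025
R_total = 0.11 + 11.1 + 1.025 + 0.144 + 0.033 = 12.41 m²·K/W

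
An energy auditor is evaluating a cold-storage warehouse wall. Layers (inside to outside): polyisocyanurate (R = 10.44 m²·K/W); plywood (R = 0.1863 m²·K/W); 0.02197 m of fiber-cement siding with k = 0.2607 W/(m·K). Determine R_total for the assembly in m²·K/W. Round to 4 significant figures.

10.71 m²·K/W

0.02197/0.2607 = 0.084273
R_total = 10.44 + 0.1863 + 0.084273 = 10.711 m²·K/W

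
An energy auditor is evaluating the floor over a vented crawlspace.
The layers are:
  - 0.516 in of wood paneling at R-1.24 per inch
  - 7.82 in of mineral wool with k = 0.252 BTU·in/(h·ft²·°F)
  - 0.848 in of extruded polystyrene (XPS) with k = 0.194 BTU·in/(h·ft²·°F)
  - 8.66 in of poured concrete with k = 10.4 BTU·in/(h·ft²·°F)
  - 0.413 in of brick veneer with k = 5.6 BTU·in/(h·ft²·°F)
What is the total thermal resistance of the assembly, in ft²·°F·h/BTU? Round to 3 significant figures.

36.9 ft²·°F·h/BTU

0.516 × 1.24 = 0.6398
7.82/0.252 = 31.03
0.848/0.194 = 4.371
8.66/10.4 = 0.8327
0.413/5.6 = 0.07375
R_total = 0.6398 + 31.03 + 4.371 + 0.8327 + 0.07375 = 36.95 ft²·°F·h/BTU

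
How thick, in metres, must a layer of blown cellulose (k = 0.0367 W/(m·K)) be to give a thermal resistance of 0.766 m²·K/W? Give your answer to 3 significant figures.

0.0281 m

L = R·k = 0.766 × 0.0367 = 0.02811 m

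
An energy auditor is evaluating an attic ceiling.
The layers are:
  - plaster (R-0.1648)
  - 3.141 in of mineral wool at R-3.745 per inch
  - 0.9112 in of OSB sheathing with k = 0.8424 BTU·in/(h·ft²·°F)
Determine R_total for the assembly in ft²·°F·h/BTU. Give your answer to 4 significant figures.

13.01 ft²·°F·h/BTU

3.141 × 3.745 = 11.763
0.9112/0.8424 = 1.0817
R_total = 0.1648 + 11.763 + 1.0817 = 13.01 ft²·°F·h/BTU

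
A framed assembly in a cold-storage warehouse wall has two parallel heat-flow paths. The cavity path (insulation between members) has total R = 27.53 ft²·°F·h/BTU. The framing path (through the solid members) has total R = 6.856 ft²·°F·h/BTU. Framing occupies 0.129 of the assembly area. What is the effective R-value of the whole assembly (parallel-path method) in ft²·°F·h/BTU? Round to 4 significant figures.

19.82 ft²·°F·h/BTU

U_eff = 0.871/27.53 + 0.129/6.856 = 0.031638 + 0.018816 = 0.050454
R_eff = 1/U_eff = 19.82 ft²·°F·h/BTU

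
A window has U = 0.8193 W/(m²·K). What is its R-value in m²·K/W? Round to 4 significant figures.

R = 1/U = 1/0.8193 = 1.2206

1.221 m²·K/W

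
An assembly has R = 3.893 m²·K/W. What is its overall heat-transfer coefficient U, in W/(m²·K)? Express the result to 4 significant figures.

U = 1/R = 1/3.893 = 0.25687

0.2569 W/(m²·K)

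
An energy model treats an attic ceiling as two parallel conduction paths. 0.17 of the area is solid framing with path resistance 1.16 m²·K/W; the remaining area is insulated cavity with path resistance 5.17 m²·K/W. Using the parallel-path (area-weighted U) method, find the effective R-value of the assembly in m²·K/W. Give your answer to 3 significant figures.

U_eff = 0.83/5.17 + 0.17/1.16 = 0.1605 + 0.1466 = 0.3071
R_eff = 1/U_eff = 3.256 m²·K/W

3.26 m²·K/W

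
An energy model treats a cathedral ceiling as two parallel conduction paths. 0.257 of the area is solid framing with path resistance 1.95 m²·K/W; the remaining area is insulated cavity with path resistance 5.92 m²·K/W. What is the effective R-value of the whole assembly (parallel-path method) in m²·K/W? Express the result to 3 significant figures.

3.89 m²·K/W

U_eff = 0.743/5.92 + 0.257/1.95 = 0.1255 + 0.1318 = 0.2573
R_eff = 1/U_eff = 3.886 m²·K/W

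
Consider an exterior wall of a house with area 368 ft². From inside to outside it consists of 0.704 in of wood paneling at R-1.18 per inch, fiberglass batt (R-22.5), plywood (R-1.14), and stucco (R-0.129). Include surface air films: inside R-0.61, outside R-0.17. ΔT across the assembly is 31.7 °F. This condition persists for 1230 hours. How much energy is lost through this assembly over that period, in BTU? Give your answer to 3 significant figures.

0.704 × 1.18 = 0.8307
R_total = 0.61 + 0.8307 + 22.5 + 1.14 + 0.129 + 0.17 = 25.38 ft²·°F·h/BTU
Q = 368 × 31.7 / 25.38 = 459.6 BTU/h
E = 459.6 × 1230 = 565400 BTU

565000 BTU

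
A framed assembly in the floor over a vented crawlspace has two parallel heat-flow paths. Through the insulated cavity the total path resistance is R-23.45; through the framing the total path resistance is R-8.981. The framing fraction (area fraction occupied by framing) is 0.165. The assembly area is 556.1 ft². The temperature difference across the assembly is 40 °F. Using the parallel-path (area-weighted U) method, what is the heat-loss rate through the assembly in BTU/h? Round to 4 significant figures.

U_eff = 0.835/23.45 + 0.165/8.981 = 0.035608 + 0.018372 = 0.05398
R_eff = 1/U_eff = 18.525 ft²·°F·h/BTU
Q = 556.1 × 40 / 18.525 = 1200.7 BTU/h

1201 BTU/h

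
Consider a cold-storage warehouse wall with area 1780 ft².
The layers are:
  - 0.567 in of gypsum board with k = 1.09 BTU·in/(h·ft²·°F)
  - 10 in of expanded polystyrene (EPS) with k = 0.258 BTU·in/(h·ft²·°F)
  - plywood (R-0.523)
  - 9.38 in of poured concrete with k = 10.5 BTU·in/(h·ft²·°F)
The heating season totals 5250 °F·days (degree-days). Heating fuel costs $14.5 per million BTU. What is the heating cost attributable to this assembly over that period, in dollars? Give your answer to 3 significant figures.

0.567/1.09 = 0.5202
10/0.258 = 38.76
9.38/10.5 = 0.8933
R_total = 0.5202 + 38.76 + 0.523 + 0.8933 = 40.7 ft²·°F·h/BTU
E = A × HDD × 24 / R = 1780 × 5250 × 24 / 40.7 = 5511000 BTU
Cost = 5511000/10⁶ × 14.5 = $79.91

79.9 dollars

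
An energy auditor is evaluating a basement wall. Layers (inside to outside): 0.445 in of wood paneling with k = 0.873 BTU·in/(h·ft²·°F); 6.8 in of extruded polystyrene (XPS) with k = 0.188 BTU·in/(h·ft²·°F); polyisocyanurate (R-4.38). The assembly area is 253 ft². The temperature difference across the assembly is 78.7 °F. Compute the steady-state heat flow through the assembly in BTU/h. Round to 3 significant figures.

0.445/0.873 = 0.5097
6.8/0.188 = 36.17
R_total = 0.5097 + 36.17 + 4.38 = 41.06 ft²·°F·h/BTU
Q = A·ΔT/R = 253 × 78.7 / 41.06 = 484.9 BTU/h

485 BTU/h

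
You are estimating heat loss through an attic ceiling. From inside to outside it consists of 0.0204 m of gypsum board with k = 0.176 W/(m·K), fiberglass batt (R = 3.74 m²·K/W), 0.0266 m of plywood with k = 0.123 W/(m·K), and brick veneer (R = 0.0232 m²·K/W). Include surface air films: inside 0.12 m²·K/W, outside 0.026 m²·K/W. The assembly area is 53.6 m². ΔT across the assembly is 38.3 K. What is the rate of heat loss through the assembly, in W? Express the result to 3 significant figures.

0.0204/0.176 = 0.1159
0.0266/0.123 = 0.2163
R_total = 0.12 + 0.1159 + 3.74 + 0.2163 + 0.0232 + 0.026 = 4.241 m²·K/W
Q = A·ΔT/R = 53.6 × 38.3 / 4.241 = 484 W

484 W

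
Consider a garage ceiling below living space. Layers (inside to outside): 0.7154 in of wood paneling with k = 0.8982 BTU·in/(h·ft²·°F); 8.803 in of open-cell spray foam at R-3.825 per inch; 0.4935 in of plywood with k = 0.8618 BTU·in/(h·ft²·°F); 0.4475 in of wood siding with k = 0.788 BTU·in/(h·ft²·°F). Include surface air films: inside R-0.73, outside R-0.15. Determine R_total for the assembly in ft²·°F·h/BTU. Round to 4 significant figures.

36.49 ft²·°F·h/BTU

0.7154/0.8982 = 0.79648
8.803 × 3.825 = 33.671
0.4935/0.8618 = 0.57264
0.4475/0.788 = 0.56789
R_total = 0.73 + 0.79648 + 33.671 + 0.57264 + 0.56789 + 0.15 = 36.488 ft²·°F·h/BTU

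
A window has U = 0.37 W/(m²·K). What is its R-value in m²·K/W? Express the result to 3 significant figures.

2.70 m²·K/W

R = 1/U = 1/0.37 = 2.703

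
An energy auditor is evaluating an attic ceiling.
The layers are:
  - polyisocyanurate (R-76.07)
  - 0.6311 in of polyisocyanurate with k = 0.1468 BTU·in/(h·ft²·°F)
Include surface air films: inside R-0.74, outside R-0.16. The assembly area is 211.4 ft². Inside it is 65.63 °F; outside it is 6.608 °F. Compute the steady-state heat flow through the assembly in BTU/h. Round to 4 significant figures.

0.6311/0.1468 = 4.299
R_total = 0.74 + 76.07 + 4.299 + 0.16 = 81.269 ft²·°F·h/BTU
Q = A·ΔT/R = 211.4 × (65.63 − 6.608) / 81.269 = 153.53 BTU/h

153.5 BTU/h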